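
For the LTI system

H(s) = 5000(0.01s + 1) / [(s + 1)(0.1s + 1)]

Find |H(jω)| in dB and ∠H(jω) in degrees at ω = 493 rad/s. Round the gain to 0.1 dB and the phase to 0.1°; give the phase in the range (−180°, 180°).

0.3 dB, -100.2°

At ω = 493 rad/s:
zero (1 + j493·0.01) = 1 + j4.93 → |·| ≈ 5.0304, ∠ ≈ 78.53°
pole (1 + j493·1) = 1 + j493 → |·| ≈ 493, ∠ ≈ 89.88°
pole (1 + j493·0.1) = 1 + j49.3 → |·| ≈ 49.31, ∠ ≈ 88.84°
|H| = 5000 · 5.0304 / (493 · 49.31) ≈ 1.0346
Gain = 20 log₁₀(1.0346) ≈ 0.30 dB
∠H = (78.53°) − (89.88° + 88.84°) = -100.19°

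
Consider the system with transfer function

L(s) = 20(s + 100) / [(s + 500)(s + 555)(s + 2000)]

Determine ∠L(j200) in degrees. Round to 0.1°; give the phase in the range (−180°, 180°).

At s = jω = j200:
zero (s+100): 100 + j200 → |·| = √(100²+200²) = √50000 ≈ 223.61, ∠ = arctan(200/100) ≈ 63.43°
pole (s+500): 500 + j200 → |·| = √(500²+200²) = √290000 ≈ 538.52, ∠ = arctan(200/500) ≈ 21.80°
pole (s+555): 555 + j200 → |·| = √(555²+200²) = √348025 ≈ 589.94, ∠ = arctan(200/555) ≈ 19.82°
pole (s+2000): 2000 + j200 → |·| = √(2000²+200²) = √4040000 ≈ 2010, ∠ = arctan(200/2000) ≈ 5.71°
∠L = 63.43° − 47.33° = 16.10°

16.1°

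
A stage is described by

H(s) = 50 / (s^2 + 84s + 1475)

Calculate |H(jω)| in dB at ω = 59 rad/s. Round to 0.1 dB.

Substitute s = j59:
Numerator: 50 = 50 + j0
Denominator: (j59)^2 + 84(j59) + 1475 = -2006 + j4956
|N| = √(50² + 0²) ≈ 50, ∠N ≈ 0.00°
|D| = √(2006² + 4956²) ≈ 5346.6, ∠D ≈ 112.04°
|H| = 50 / 5346.6 ≈ 0.0093517
Gain = 20 log₁₀(0.0093517) ≈ -40.58 dB

-40.6 dB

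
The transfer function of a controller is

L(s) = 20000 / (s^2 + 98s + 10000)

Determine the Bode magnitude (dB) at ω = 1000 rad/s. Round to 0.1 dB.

At s = jω = j1000:
quadratic: (j1000)² + 98·j1000 + 10000 = -990000 + j98000 → |·| ≈ 9.9484e+05, ∠ ≈ 174.35°
|L| = 20000 / 9.9484e+05 ≈ 0.020104
Gain = 20 log₁₀(0.020104) ≈ -33.93 dB

-33.9 dB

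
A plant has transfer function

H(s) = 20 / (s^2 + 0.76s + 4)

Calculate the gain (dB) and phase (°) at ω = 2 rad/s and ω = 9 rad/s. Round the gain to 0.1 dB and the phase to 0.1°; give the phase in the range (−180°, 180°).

At s = jω = j2:
quadratic: (j2)² + 0.76·j2 + 4 = 0 + j1.52 → |·| ≈ 1.52, ∠ ≈ 90.00°
|H| = 20 / 1.52 ≈ 13.158
Gain = 20 log₁₀(13.158) ≈ 22.38 dB
∠H = 0.00° − 90.00° = -90.00°

At s = jω = j9:
quadratic: (j9)² + 0.76·j9 + 4 = -77 + j6.84 → |·| ≈ 77.303, ∠ ≈ 174.92°
|H| = 20 / 77.303 ≈ 0.25872
Gain = 20 log₁₀(0.25872) ≈ -11.74 dB
∠H = 0.00° − 174.92° = -174.92°

ω = 2: 22.4 dB, -90.0°; ω = 9: -11.7 dB, -174.9°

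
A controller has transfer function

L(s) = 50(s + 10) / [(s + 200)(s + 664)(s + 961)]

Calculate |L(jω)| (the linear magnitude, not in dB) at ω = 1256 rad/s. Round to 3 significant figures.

2.20e-05

At s = jω = j1256:
zero (s+10): 10 + j1256 → |·| = √(10²+1256²) = √1577636 ≈ 1256, ∠ = arctan(1256/10) ≈ 89.54°
pole (s+200): 200 + j1256 → |·| = √(200²+1256²) = √1617536 ≈ 1271.8, ∠ = arctan(1256/200) ≈ 80.95°
pole (s+664): 664 + j1256 → |·| = √(664²+1256²) = √2018432 ≈ 1420.7, ∠ = arctan(1256/664) ≈ 62.14°
pole (s+961): 961 + j1256 → |·| = √(961²+1256²) = √2501057 ≈ 1581.5, ∠ = arctan(1256/961) ≈ 52.58°
|L| = 50 · 1256 / 2.8575e+09 ≈ 2.1977e-05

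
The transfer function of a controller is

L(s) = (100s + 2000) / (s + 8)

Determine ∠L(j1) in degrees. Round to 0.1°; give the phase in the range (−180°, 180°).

Substitute s = j1:
Numerator: 100(j1) + 2000 = 2000 + j100
Denominator: (j1) + 8 = 8 + j1
|N| = √(2000² + 100²) ≈ 2002.5, ∠N ≈ 2.86°
|D| = √(8² + 1²) ≈ 8.0623, ∠D ≈ 7.13°
∠L = 2.86° − 7.13° = -4.27°

-4.3°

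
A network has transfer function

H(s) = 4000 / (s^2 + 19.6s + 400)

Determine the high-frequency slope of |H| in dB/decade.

Each pole contributes −20 dB/decade at high frequency; each zero contributes +20 dB/decade.
Net: 0 zero(s) − 2 pole(s) → -40 dB/decade.

-40 dB/decade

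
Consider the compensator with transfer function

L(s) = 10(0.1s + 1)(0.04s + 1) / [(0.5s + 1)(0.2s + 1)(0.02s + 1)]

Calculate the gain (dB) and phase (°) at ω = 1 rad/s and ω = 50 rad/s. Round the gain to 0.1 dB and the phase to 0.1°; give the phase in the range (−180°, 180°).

At ω = 1 rad/s:
zero (1 + j1·0.1) = 1 + j0.1 → |·| ≈ 1.005, ∠ ≈ 5.71°
zero (1 + j1·0.04) = 1 + j0.04 → |·| ≈ 1.0008, ∠ ≈ 2.29°
pole (1 + j1·0.5) = 1 + j0.5 → |·| ≈ 1.118, ∠ ≈ 26.57°
pole (1 + j1·0.2) = 1 + j0.2 → |·| ≈ 1.0198, ∠ ≈ 11.31°
pole (1 + j1·0.02) = 1 + j0.02 → |·| ≈ 1.0002, ∠ ≈ 1.15°
|L| = 10 · 1.005 · 1.0008 / (1.118 · 1.0198 · 1.0002) ≈ 8.82
Gain = 20 log₁₀(8.82) ≈ 18.91 dB
∠L = (5.71° + 2.29°) − (26.57° + 11.31° + 1.15°) = -31.03°

At ω = 50 rad/s:
zero (1 + j50·0.1) = 1 + j5 → |·| ≈ 5.099, ∠ ≈ 78.69°
zero (1 + j50·0.04) = 1 + j2 → |·| ≈ 2.2361, ∠ ≈ 63.43°
pole (1 + j50·0.5) = 1 + j25 → |·| ≈ 25.02, ∠ ≈ 87.71°
pole (1 + j50·0.2) = 1 + j10 → |·| ≈ 10.05, ∠ ≈ 84.29°
pole (1 + j50·0.02) = 1 + j1 → |·| ≈ 1.4142, ∠ ≈ 45.00°
|L| = 10 · 5.099 · 2.2361 / (25.02 · 10.05 · 1.4142) ≈ 0.32064
Gain = 20 log₁₀(0.32064) ≈ -9.88 dB
∠L = (78.69° + 63.43°) − (87.71° + 84.29° + 45.00°) = -74.88°

ω = 1: 18.9 dB, -31.0°; ω = 50: -9.9 dB, -74.9°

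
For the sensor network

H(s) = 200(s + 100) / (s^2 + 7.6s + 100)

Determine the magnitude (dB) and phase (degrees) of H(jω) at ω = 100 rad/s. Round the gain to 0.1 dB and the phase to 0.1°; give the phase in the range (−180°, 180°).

9.1 dB, -130.6°

At s = jω = j100:
zero (s+100): 100 + j100 → |·| = √(100²+100²) = √20000 ≈ 141.42, ∠ = arctan(100/100) ≈ 45.00°
quadratic: (j100)² + 7.6·j100 + 100 = -9900 + j760 → |·| ≈ 9929.1, ∠ ≈ 175.61°
|H| = 200 · 141.42 / 9929.1 ≈ 2.8486
Gain = 20 log₁₀(2.8486) ≈ 9.09 dB
∠H = 45.00° − 175.61° = -130.61°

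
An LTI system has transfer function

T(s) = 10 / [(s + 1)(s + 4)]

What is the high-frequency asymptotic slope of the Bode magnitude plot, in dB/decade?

Each pole contributes −20 dB/decade at high frequency; each zero contributes +20 dB/decade.
Net: 0 zero(s) − 2 pole(s) → -40 dB/decade.

-40 dB/decade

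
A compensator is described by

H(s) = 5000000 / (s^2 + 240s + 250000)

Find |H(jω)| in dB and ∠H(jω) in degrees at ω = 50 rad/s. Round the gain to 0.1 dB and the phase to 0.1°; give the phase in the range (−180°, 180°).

26.1 dB, -2.8°

At s = jω = j50:
quadratic: (j50)² + 240·j50 + 250000 = 247500 + j12000 → |·| ≈ 2.4779e+05, ∠ ≈ 2.78°
|H| = 5000000 / 2.4779e+05 ≈ 20.178
Gain = 20 log₁₀(20.178) ≈ 26.10 dB
∠H = 0.00° − 2.78° = -2.78°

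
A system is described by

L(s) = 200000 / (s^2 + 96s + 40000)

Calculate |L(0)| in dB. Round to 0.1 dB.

14.0 dB

L(0) = 200000 / 40000 = 5
20 log₁₀(5) ≈ 13.98 dB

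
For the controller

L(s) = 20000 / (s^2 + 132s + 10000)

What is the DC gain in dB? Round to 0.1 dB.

L(0) = 20000 / 10000 = 2
20 log₁₀(2) ≈ 6.02 dB

6.0 dB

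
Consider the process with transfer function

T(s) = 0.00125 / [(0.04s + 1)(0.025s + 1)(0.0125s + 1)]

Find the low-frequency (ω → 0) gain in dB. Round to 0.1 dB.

-58.1 dB

T(0) = 0.00125 · 1 / 1 = 0.00125
20 log₁₀(0.00125) ≈ -58.06 dB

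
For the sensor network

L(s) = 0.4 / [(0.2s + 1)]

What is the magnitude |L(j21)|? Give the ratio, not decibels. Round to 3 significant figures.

0.0926

At ω = 21 rad/s:
pole (1 + j21·0.2) = 1 + j4.2 → |·| ≈ 4.3174, ∠ ≈ 76.61°
|L| = 0.4 · 1 / (4.3174) ≈ 0.092648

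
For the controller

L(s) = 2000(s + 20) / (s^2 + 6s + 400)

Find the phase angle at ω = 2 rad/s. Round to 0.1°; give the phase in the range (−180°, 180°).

At s = jω = j2:
zero (s+20): 20 + j2 → |·| = √(20²+2²) = √404 ≈ 20.1, ∠ = arctan(2/20) ≈ 5.71°
quadratic: (j2)² + 6·j2 + 400 = 396 + j12 → |·| ≈ 396.18, ∠ ≈ 1.74°
∠L = 5.71° − 1.74° = 3.97°

4.0°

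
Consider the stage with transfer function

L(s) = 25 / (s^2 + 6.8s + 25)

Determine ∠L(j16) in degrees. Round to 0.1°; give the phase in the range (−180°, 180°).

-154.8°

At s = jω = j16:
quadratic: (j16)² + 6.8·j16 + 25 = -231 + j108.8 → |·| ≈ 255.34, ∠ ≈ 154.78°
∠L = 0.00° − 154.78° = -154.78°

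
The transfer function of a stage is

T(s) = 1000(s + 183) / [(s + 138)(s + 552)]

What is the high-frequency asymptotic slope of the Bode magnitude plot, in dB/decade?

-20 dB/decade

Each pole contributes −20 dB/decade at high frequency; each zero contributes +20 dB/decade.
Net: 1 zero(s) − 2 pole(s) → -20 dB/decade.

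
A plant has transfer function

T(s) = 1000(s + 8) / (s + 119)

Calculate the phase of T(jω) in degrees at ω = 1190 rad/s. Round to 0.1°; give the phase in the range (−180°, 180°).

At s = jω = j1190:
zero (s+8): 8 + j1190 → |·| = √(8²+1190²) = √1416164 ≈ 1190, ∠ = arctan(1190/8) ≈ 89.61°
pole (s+119): 119 + j1190 → |·| = √(119²+1190²) = √1430261 ≈ 1195.9, ∠ = arctan(1190/119) ≈ 84.29°
∠T = 89.61° − 84.29° = 5.32°

5.3°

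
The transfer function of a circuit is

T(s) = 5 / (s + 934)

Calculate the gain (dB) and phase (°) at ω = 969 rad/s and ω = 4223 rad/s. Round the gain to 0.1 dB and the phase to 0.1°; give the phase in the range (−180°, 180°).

Substitute s = j969:
Numerator: 5 = 5 + j0
Denominator: (j969) + 934 = 934 + j969
|N| = √(5² + 0²) ≈ 5, ∠N ≈ 0.00°
|D| = √(934² + 969²) ≈ 1345.9, ∠D ≈ 46.05°
|T| = 5 / 1345.9 ≈ 0.003715
Gain = 20 log₁₀(0.003715) ≈ -48.60 dB
∠T = 0.00° − 46.05° = -46.05°

Substitute s = j4223:
Numerator: 5 = 5 + j0
Denominator: (j4223) + 934 = 934 + j4223
|N| = √(5² + 0²) ≈ 5, ∠N ≈ 0.00°
|D| = √(934² + 4223²) ≈ 4325.1, ∠D ≈ 77.53°
|T| = 5 / 4325.1 ≈ 0.001156
Gain = 20 log₁₀(0.001156) ≈ -58.74 dB
∠T = 0.00° − 77.53° = -77.53°

ω = 969: -48.6 dB, -46.1°; ω = 4223: -58.7 dB, -77.5°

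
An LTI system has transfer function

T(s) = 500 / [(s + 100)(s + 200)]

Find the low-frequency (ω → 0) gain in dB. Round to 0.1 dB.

-32.0 dB

T(0) = 500 / (100·200) = 0.025
20 log₁₀(0.025) ≈ -32.04 dB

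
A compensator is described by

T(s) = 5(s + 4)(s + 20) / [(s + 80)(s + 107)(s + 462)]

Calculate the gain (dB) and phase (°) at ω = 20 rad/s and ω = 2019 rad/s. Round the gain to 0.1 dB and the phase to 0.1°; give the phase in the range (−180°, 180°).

ω = 20: -63.2 dB, 96.6°; ω = 2019: -52.4 dB, -72.5°

At s = jω = j20:
zero (s+4): 4 + j20 → |·| = √(4²+20²) = √416 ≈ 20.396, ∠ = arctan(20/4) ≈ 78.69°
zero (s+20): 20 + j20 → |·| = √(20²+20²) = √800 ≈ 28.284, ∠ = arctan(20/20) ≈ 45.00°
pole (s+80): 80 + j20 → |·| = √(80²+20²) = √6800 ≈ 82.462, ∠ = arctan(20/80) ≈ 14.04°
pole (s+107): 107 + j20 → |·| = √(107²+20²) = √11849 ≈ 108.85, ∠ = arctan(20/107) ≈ 10.59°
pole (s+462): 462 + j20 → |·| = √(462²+20²) = √213844 ≈ 462.43, ∠ = arctan(20/462) ≈ 2.48°
|T| = 5 · 576.88 / 4.1508e+06 ≈ 0.0006949
Gain = 20 log₁₀(0.0006949) ≈ -63.16 dB
∠T = 123.69° − 27.11° = 96.58°

At s = jω = j2019:
zero (s+4): 4 + j2019 → |·| = √(4²+2019²) = √4076377 ≈ 2019, ∠ = arctan(2019/4) ≈ 89.89°
zero (s+20): 20 + j2019 → |·| = √(20²+2019²) = √4076761 ≈ 2019.1, ∠ = arctan(2019/20) ≈ 89.43°
pole (s+80): 80 + j2019 → |·| = √(80²+2019²) = √4082761 ≈ 2020.6, ∠ = arctan(2019/80) ≈ 87.73°
pole (s+107): 107 + j2019 → |·| = √(107²+2019²) = √4087810 ≈ 2021.8, ∠ = arctan(2019/107) ≈ 86.97°
pole (s+462): 462 + j2019 → |·| = √(462²+2019²) = √4289805 ≈ 2071.2, ∠ = arctan(2019/462) ≈ 77.11°
|T| = 5 · 4.0766e+06 / 8.4614e+09 ≈ 0.0024089
Gain = 20 log₁₀(0.0024089) ≈ -52.36 dB
∠T = 179.32° − 251.81° = -72.49°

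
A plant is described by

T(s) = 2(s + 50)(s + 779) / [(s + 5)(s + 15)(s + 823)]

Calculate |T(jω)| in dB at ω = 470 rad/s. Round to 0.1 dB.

At s = jω = j470:
zero (s+50): 50 + j470 → |·| = √(50²+470²) = √223400 ≈ 472.65, ∠ = arctan(470/50) ≈ 83.93°
zero (s+779): 779 + j470 → |·| = √(779²+470²) = √827741 ≈ 909.8, ∠ = arctan(470/779) ≈ 31.10°
pole (s+5): 5 + j470 → |·| = √(5²+470²) = √220925 ≈ 470.03, ∠ = arctan(470/5) ≈ 89.39°
pole (s+15): 15 + j470 → |·| = √(15²+470²) = √221125 ≈ 470.24, ∠ = arctan(470/15) ≈ 88.17°
pole (s+823): 823 + j470 → |·| = √(823²+470²) = √898229 ≈ 947.75, ∠ = arctan(470/823) ≈ 29.73°
|T| = 2 · 4.3002e+05 / 2.0948e+08 ≈ 0.0041056
Gain = 20 log₁₀(0.0041056) ≈ -47.73 dB

-47.7 dB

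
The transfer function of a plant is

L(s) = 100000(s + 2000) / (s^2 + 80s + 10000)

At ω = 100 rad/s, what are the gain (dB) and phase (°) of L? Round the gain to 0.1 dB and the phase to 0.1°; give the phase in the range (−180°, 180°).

88.0 dB, -87.1°

At s = jω = j100:
zero (s+2000): 2000 + j100 → |·| = √(2000²+100²) = √4010000 ≈ 2002.5, ∠ = arctan(100/2000) ≈ 2.86°
quadratic: (j100)² + 80·j100 + 10000 = 0 + j8000 → |·| ≈ 8000, ∠ ≈ 90.00°
|L| = 100000 · 2002.5 / 8000 ≈ 25031
Gain = 20 log₁₀(25031) ≈ 87.97 dB
∠L = 2.86° − 90.00° = -87.14°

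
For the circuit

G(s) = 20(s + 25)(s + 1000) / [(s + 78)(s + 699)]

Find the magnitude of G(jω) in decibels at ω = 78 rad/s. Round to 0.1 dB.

At s = jω = j78:
zero (s+25): 25 + j78 → |·| = √(25²+78²) = √6709 ≈ 81.908, ∠ = arctan(78/25) ≈ 72.23°
zero (s+1000): 1000 + j78 → |·| = √(1000²+78²) = √1006084 ≈ 1003, ∠ = arctan(78/1000) ≈ 4.46°
pole (s+78): 78 + j78 → |·| = √(78²+78²) = √12168 ≈ 110.31, ∠ = arctan(78/78) ≈ 45.00°
pole (s+699): 699 + j78 → |·| = √(699²+78²) = √494685 ≈ 703.34, ∠ = arctan(78/699) ≈ 6.37°
|G| = 20 · 82154 / 77585 ≈ 21.178
Gain = 20 log₁₀(21.178) ≈ 26.52 dB

26.5 dB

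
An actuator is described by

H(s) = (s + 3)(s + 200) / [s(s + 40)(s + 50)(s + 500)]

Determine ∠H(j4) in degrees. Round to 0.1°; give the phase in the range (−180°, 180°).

-46.5°

At s = jω = j4:
zero (s+3): 3 + j4 → |·| = √(3²+4²) = √25 ≈ 5, ∠ = arctan(4/3) ≈ 53.13°
zero (s+200): 200 + j4 → |·| = √(200²+4²) = √40016 ≈ 200.04, ∠ = arctan(4/200) ≈ 1.15°
pole (s+40): 40 + j4 → |·| = √(40²+4²) = √1616 ≈ 40.2, ∠ = arctan(4/40) ≈ 5.71°
pole (s+50): 50 + j4 → |·| = √(50²+4²) = √2516 ≈ 50.16, ∠ = arctan(4/50) ≈ 4.57°
pole (s+500): 500 + j4 → |·| = √(500²+4²) = √250016 ≈ 500.02, ∠ = arctan(4/500) ≈ 0.46°
pole at origin: |s| = 4, ∠ = 90.00° (in denominator)
∠H = 54.28° − 100.74° = -46.46°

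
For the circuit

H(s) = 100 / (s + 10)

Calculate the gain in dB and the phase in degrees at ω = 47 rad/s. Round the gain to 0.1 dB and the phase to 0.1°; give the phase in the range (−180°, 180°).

6.4 dB, -78.0°

At s = jω = j47:
pole (s+10): 10 + j47 → |·| = √(10²+47²) = √2309 ≈ 48.052, ∠ = arctan(47/10) ≈ 77.99°
|H| = 100 / 48.052 ≈ 2.0811
Gain = 20 log₁₀(2.0811) ≈ 6.37 dB
∠H = 0.00° − 77.99° = -77.99°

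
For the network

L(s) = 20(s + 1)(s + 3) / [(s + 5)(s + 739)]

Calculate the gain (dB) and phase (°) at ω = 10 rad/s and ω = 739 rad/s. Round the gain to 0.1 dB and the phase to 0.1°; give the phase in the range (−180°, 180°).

At s = jω = j10:
zero (s+1): 1 + j10 → |·| = √(1²+10²) = √101 ≈ 10.05, ∠ = arctan(10/1) ≈ 84.29°
zero (s+3): 3 + j10 → |·| = √(3²+10²) = √109 ≈ 10.44, ∠ = arctan(10/3) ≈ 73.30°
pole (s+5): 5 + j10 → |·| = √(5²+10²) = √125 ≈ 11.18, ∠ = arctan(10/5) ≈ 63.43°
pole (s+739): 739 + j10 → |·| = √(739²+10²) = √546221 ≈ 739.07, ∠ = arctan(10/739) ≈ 0.78°
|L| = 20 · 104.92 / 8262.8 ≈ 0.25396
Gain = 20 log₁₀(0.25396) ≈ -11.90 dB
∠L = 157.59° − 64.21° = 93.38°

At s = jω = j739:
zero (s+1): 1 + j739 → |·| = √(1²+739²) = √546122 ≈ 739, ∠ = arctan(739/1) ≈ 89.92°
zero (s+3): 3 + j739 → |·| = √(3²+739²) = √546130 ≈ 739.01, ∠ = arctan(739/3) ≈ 89.77°
pole (s+5): 5 + j739 → |·| = √(5²+739²) = √546146 ≈ 739.02, ∠ = arctan(739/5) ≈ 89.61°
pole (s+739): 739 + j739 → |·| = √(739²+739²) = √1092242 ≈ 1045.1, ∠ = arctan(739/739) ≈ 45.00°
|L| = 20 · 5.4613e+05 / 7.7235e+05 ≈ 14.142
Gain = 20 log₁₀(14.142) ≈ 23.01 dB
∠L = 179.69° − 134.61° = 45.08°

ω = 10: -11.9 dB, 93.4°; ω = 739: 23.0 dB, 45.1°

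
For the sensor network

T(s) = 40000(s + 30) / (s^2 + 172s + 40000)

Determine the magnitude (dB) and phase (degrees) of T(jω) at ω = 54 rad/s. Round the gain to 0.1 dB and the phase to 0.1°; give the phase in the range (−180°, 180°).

36.2 dB, 46.9°

At s = jω = j54:
zero (s+30): 30 + j54 → |·| = √(30²+54²) = √3816 ≈ 61.774, ∠ = arctan(54/30) ≈ 60.95°
quadratic: (j54)² + 172·j54 + 40000 = 37084 + j9288 → |·| ≈ 38229, ∠ ≈ 14.06°
|T| = 40000 · 61.774 / 38229 ≈ 64.636
Gain = 20 log₁₀(64.636) ≈ 36.21 dB
∠T = 60.95° − 14.06° = 46.89°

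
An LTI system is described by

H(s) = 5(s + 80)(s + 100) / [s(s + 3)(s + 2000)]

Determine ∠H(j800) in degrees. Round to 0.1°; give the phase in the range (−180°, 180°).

-34.4°

At s = jω = j800:
zero (s+80): 80 + j800 → |·| = √(80²+800²) = √646400 ≈ 803.99, ∠ = arctan(800/80) ≈ 84.29°
zero (s+100): 100 + j800 → |·| = √(100²+800²) = √650000 ≈ 806.23, ∠ = arctan(800/100) ≈ 82.87°
pole (s+3): 3 + j800 → |·| = √(3²+800²) = √640009 ≈ 800.01, ∠ = arctan(800/3) ≈ 89.79°
pole (s+2000): 2000 + j800 → |·| = √(2000²+800²) = √4640000 ≈ 2154.1, ∠ = arctan(800/2000) ≈ 21.80°
pole at origin: |s| = 800, ∠ = 90.00° (in denominator)
∠H = 167.16° − 201.59° = -34.43°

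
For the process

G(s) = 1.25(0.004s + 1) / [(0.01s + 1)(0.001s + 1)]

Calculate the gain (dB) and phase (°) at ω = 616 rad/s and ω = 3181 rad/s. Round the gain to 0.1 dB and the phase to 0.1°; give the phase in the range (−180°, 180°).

At ω = 616 rad/s:
zero (1 + j616·0.004) = 1 + j2.464 → |·| ≈ 2.6592, ∠ ≈ 67.91°
pole (1 + j616·0.01) = 1 + j6.16 → |·| ≈ 6.2406, ∠ ≈ 80.78°
pole (1 + j616·0.001) = 1 + j0.616 → |·| ≈ 1.1745, ∠ ≈ 31.63°
|G| = 1.25 · 2.6592 / (6.2406 · 1.1745) ≈ 0.4535
Gain = 20 log₁₀(0.4535) ≈ -6.87 dB
∠G = (67.91°) − (80.78° + 31.63°) = -44.50°

At ω = 3181 rad/s:
zero (1 + j3181·0.004) = 1 + j12.724 → |·| ≈ 12.763, ∠ ≈ 85.51°
pole (1 + j3181·0.01) = 1 + j31.81 → |·| ≈ 31.826, ∠ ≈ 88.20°
pole (1 + j3181·0.001) = 1 + j3.181 → |·| ≈ 3.3345, ∠ ≈ 72.55°
|G| = 1.25 · 12.763 / (31.826 · 3.3345) ≈ 0.15033
Gain = 20 log₁₀(0.15033) ≈ -16.46 dB
∠G = (85.51°) − (88.20° + 72.55°) = -75.24°

ω = 616: -6.9 dB, -44.5°; ω = 3181: -16.5 dB, -75.2°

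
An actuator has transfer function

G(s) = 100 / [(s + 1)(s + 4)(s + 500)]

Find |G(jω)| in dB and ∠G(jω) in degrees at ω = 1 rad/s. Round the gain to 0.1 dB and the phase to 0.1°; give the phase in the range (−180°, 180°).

-29.3 dB, -59.2°

At s = jω = j1:
pole (s+1): 1 + j1 → |·| = √(1²+1²) = √2 ≈ 1.4142, ∠ = arctan(1/1) ≈ 45.00°
pole (s+4): 4 + j1 → |·| = √(4²+1²) = √17 ≈ 4.1231, ∠ = arctan(1/4) ≈ 14.04°
pole (s+500): 500 + j1 → |·| = √(500²+1²) = √250001 ≈ 500, ∠ = arctan(1/500) ≈ 0.11°
|G| = 100 / 2915.4 ≈ 0.034301
Gain = 20 log₁₀(0.034301) ≈ -29.29 dB
∠G = 0.00° − 59.15° = -59.15°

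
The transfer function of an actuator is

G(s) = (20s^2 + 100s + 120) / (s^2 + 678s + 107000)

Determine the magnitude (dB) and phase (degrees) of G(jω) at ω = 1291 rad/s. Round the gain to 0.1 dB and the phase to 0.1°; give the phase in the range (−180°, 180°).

Substitute s = j1291:
Numerator: 20(j1291)^2 + 100(j1291) + 120 = -33333500 + j129100
Denominator: (j1291)^2 + 678(j1291) + 107000 = -1559681 + j875298
|N| = √(33333500² + 129100²) ≈ 3.3334e+07, ∠N ≈ 179.78°
|D| = √(1559681² + 875298²) ≈ 1.7885e+06, ∠D ≈ 150.70°
|G| = 3.3334e+07 / 1.7885e+06 ≈ 18.638
Gain = 20 log₁₀(18.638) ≈ 25.41 dB
∠G = 179.78° − 150.70° = 29.08°

25.4 dB, 29.1°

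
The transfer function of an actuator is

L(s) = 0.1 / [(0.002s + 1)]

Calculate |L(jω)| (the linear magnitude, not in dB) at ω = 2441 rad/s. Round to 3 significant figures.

0.0201

At ω = 2441 rad/s:
pole (1 + j2441·0.002) = 1 + j4.882 → |·| ≈ 4.9834, ∠ ≈ 78.42°
|L| = 0.1 · 1 / (4.9834) ≈ 0.020067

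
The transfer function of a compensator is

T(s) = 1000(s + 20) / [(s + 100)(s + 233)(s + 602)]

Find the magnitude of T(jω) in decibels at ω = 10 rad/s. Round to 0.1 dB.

-56.0 dB

At s = jω = j10:
zero (s+20): 20 + j10 → |·| = √(20²+10²) = √500 ≈ 22.361, ∠ = arctan(10/20) ≈ 26.57°
pole (s+100): 100 + j10 → |·| = √(100²+10²) = √10100 ≈ 100.5, ∠ = arctan(10/100) ≈ 5.71°
pole (s+233): 233 + j10 → |·| = √(233²+10²) = √54389 ≈ 233.21, ∠ = arctan(10/233) ≈ 2.46°
pole (s+602): 602 + j10 → |·| = √(602²+10²) = √362504 ≈ 602.08, ∠ = arctan(10/602) ≈ 0.95°
|T| = 1000 · 22.361 / 1.4111e+07 ≈ 0.0015847
Gain = 20 log₁₀(0.0015847) ≈ -56.00 dB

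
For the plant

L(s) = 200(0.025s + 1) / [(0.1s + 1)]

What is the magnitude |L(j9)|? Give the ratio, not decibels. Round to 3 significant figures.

At ω = 9 rad/s:
zero (1 + j9·0.025) = 1 + j0.225 → |·| ≈ 1.025, ∠ ≈ 12.68°
pole (1 + j9·0.1) = 1 + j0.9 → |·| ≈ 1.3454, ∠ ≈ 41.99°
|L| = 200 · 1.025 / (1.3454) ≈ 152.37

152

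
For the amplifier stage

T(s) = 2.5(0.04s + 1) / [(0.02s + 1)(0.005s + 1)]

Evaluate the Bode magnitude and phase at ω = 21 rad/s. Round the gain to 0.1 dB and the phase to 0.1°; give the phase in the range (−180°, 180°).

At ω = 21 rad/s:
zero (1 + j21·0.04) = 1 + j0.84 → |·| ≈ 1.306, ∠ ≈ 40.03°
pole (1 + j21·0.02) = 1 + j0.42 → |·| ≈ 1.0846, ∠ ≈ 22.78°
pole (1 + j21·0.005) = 1 + j0.105 → |·| ≈ 1.0055, ∠ ≈ 5.99°
|T| = 2.5 · 1.306 / (1.0846 · 1.0055) ≈ 2.9939
Gain = 20 log₁₀(2.9939) ≈ 9.52 dB
∠T = (40.03°) − (22.78° + 5.99°) = 11.26°

9.5 dB, 11.3°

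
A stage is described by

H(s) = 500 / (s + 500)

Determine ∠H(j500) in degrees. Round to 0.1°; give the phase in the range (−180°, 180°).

-45.0°

Substitute s = j500:
Numerator: 500 = 500 + j0
Denominator: (j500) + 500 = 500 + j500
|N| = √(500² + 0²) ≈ 500, ∠N ≈ 0.00°
|D| = √(500² + 500²) ≈ 707.11, ∠D ≈ 45.00°
∠H = 0.00° − 45.00° = -45.00°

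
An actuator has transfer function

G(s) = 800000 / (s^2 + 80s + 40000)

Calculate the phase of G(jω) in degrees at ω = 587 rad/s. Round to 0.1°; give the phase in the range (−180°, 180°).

At s = jω = j587:
quadratic: (j587)² + 80·j587 + 40000 = -304569 + j46960 → |·| ≈ 3.0817e+05, ∠ ≈ 171.23°
∠G = 0.00° − 171.23° = -171.23°

-171.2°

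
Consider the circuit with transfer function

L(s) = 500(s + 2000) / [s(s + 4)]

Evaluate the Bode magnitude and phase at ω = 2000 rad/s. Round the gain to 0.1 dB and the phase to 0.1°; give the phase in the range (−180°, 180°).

-9.0 dB, -134.9°

At s = jω = j2000:
zero (s+2000): 2000 + j2000 → |·| = √(2000²+2000²) = √8000000 ≈ 2828.4, ∠ = arctan(2000/2000) ≈ 45.00°
pole (s+4): 4 + j2000 → |·| = √(4²+2000²) = √4000016 ≈ 2000, ∠ = arctan(2000/4) ≈ 89.89°
pole at origin: |s| = 2000, ∠ = 90.00° (in denominator)
|L| = 500 · 2828.4 / 4e+06 ≈ 0.35355
Gain = 20 log₁₀(0.35355) ≈ -9.03 dB
∠L = 45.00° − 179.89° = -134.89°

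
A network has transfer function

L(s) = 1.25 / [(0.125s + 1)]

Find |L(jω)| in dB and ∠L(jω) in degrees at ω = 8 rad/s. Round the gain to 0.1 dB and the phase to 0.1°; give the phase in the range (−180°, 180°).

-1.1 dB, -45.0°

At ω = 8 rad/s:
pole (1 + j8·0.125) = 1 + j1 → |·| ≈ 1.4142, ∠ ≈ 45.00°
|L| = 1.25 · 1 / (1.4142) ≈ 0.88389
Gain = 20 log₁₀(0.88389) ≈ -1.07 dB
∠L = (0°) − (45.00°) = -45.00°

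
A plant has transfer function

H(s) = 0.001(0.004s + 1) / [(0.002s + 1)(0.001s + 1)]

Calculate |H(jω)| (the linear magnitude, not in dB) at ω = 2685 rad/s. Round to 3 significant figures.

0.000689

At ω = 2685 rad/s:
zero (1 + j2685·0.004) = 1 + j10.74 → |·| ≈ 10.786, ∠ ≈ 84.68°
pole (1 + j2685·0.002) = 1 + j5.37 → |·| ≈ 5.4623, ∠ ≈ 79.45°
pole (1 + j2685·0.001) = 1 + j2.685 → |·| ≈ 2.8652, ∠ ≈ 69.57°
|H| = 0.001 · 10.786 / (5.4623 · 2.8652) ≈ 0.00068918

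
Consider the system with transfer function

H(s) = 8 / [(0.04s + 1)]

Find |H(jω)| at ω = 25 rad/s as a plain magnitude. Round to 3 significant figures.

At ω = 25 rad/s:
pole (1 + j25·0.04) = 1 + j1 → |·| ≈ 1.4142, ∠ ≈ 45.00°
|H| = 8 · 1 / (1.4142) ≈ 5.6569

5.66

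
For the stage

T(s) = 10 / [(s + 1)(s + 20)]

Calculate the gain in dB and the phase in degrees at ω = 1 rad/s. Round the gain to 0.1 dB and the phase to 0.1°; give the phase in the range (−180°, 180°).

-9.0 dB, -47.9°

At s = jω = j1:
pole (s+1): 1 + j1 → |·| = √(1²+1²) = √2 ≈ 1.4142, ∠ = arctan(1/1) ≈ 45.00°
pole (s+20): 20 + j1 → |·| = √(20²+1²) = √401 ≈ 20.025, ∠ = arctan(1/20) ≈ 2.86°
|T| = 10 / 28.319 ≈ 0.35312
Gain = 20 log₁₀(0.35312) ≈ -9.04 dB
∠T = 0.00° − 47.86° = -47.86°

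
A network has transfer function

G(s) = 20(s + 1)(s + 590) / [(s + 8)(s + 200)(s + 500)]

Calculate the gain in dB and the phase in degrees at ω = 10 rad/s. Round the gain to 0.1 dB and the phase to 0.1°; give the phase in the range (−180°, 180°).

-20.7 dB, 29.9°

At s = jω = j10:
zero (s+1): 1 + j10 → |·| = √(1²+10²) = √101 ≈ 10.05, ∠ = arctan(10/1) ≈ 84.29°
zero (s+590): 590 + j10 → |·| = √(590²+10²) = √348200 ≈ 590.08, ∠ = arctan(10/590) ≈ 0.97°
pole (s+8): 8 + j10 → |·| = √(8²+10²) = √164 ≈ 12.806, ∠ = arctan(10/8) ≈ 51.34°
pole (s+200): 200 + j10 → |·| = √(200²+10²) = √40100 ≈ 200.25, ∠ = arctan(10/200) ≈ 2.86°
pole (s+500): 500 + j10 → |·| = √(500²+10²) = √250100 ≈ 500.1, ∠ = arctan(10/500) ≈ 1.15°
|G| = 20 · 5930.3 / 1.2825e+06 ≈ 0.09248
Gain = 20 log₁₀(0.09248) ≈ -20.68 dB
∠G = 85.26° − 55.35° = 29.91°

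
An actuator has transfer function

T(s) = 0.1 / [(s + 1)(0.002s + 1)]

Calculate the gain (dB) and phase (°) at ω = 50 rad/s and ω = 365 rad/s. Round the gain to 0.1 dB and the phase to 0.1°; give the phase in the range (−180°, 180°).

ω = 50: -54.0 dB, -94.6°; ω = 365: -73.1 dB, -126.0°

At ω = 50 rad/s:
pole (1 + j50·1) = 1 + j50 → |·| ≈ 50.01, ∠ ≈ 88.85°
pole (1 + j50·0.002) = 1 + j0.1 → |·| ≈ 1.005, ∠ ≈ 5.71°
|T| = 0.1 · 1 / (50.01 · 1.005) ≈ 0.0019897
Gain = 20 log₁₀(0.0019897) ≈ -54.02 dB
∠T = (0°) − (88.85° + 5.71°) = -94.56°

At ω = 365 rad/s:
pole (1 + j365·1) = 1 + j365 → |·| ≈ 365, ∠ ≈ 89.84°
pole (1 + j365·0.002) = 1 + j0.73 → |·| ≈ 1.2381, ∠ ≈ 36.13°
|T| = 0.1 · 1 / (365 · 1.2381) ≈ 0.00022128
Gain = 20 log₁₀(0.00022128) ≈ -73.10 dB
∠T = (0°) − (89.84° + 36.13°) = -125.97°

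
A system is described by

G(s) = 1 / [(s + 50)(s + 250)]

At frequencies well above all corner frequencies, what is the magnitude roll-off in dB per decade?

-40 dB/decade

Each pole contributes −20 dB/decade at high frequency; each zero contributes +20 dB/decade.
Net: 0 zero(s) − 2 pole(s) → -40 dB/decade.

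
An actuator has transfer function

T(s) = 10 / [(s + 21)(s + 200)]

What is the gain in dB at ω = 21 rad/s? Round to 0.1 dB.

-55.5 dB

At s = jω = j21:
pole (s+21): 21 + j21 → |·| = √(21²+21²) = √882 ≈ 29.698, ∠ = arctan(21/21) ≈ 45.00°
pole (s+200): 200 + j21 → |·| = √(200²+21²) = √40441 ≈ 201.1, ∠ = arctan(21/200) ≈ 5.99°
|T| = 10 / 5972.3 ≈ 0.0016744
Gain = 20 log₁₀(0.0016744) ≈ -55.52 dB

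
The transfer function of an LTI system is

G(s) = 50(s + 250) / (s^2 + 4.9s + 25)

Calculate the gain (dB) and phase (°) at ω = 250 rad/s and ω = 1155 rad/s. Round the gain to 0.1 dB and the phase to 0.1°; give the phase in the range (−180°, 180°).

At s = jω = j250:
zero (s+250): 250 + j250 → |·| = √(250²+250²) = √125000 ≈ 353.55, ∠ = arctan(250/250) ≈ 45.00°
quadratic: (j250)² + 4.9·j250 + 25 = -62475 + j1225 → |·| ≈ 62487, ∠ ≈ 178.88°
|G| = 50 · 353.55 / 62487 ≈ 0.2829
Gain = 20 log₁₀(0.2829) ≈ -10.97 dB
∠G = 45.00° − 178.88° = -133.88°

At s = jω = j1155:
zero (s+250): 250 + j1155 → |·| = √(250²+1155²) = √1396525 ≈ 1181.7, ∠ = arctan(1155/250) ≈ 77.79°
quadratic: (j1155)² + 4.9·j1155 + 25 = -1334000 + j5659.5 → |·| ≈ 1.334e+06, ∠ ≈ 179.76°
|G| = 50 · 1181.7 / 1.334e+06 ≈ 0.044292
Gain = 20 log₁₀(0.044292) ≈ -27.07 dB
∠G = 77.79° − 179.76° = -101.97°

ω = 250: -11.0 dB, -133.9°; ω = 1155: -27.1 dB, -102.0°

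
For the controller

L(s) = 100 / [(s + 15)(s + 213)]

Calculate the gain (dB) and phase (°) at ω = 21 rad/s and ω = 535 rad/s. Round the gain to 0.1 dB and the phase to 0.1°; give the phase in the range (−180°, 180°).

At s = jω = j21:
pole (s+15): 15 + j21 → |·| = √(15²+21²) = √666 ≈ 25.807, ∠ = arctan(21/15) ≈ 54.46°
pole (s+213): 213 + j21 → |·| = √(213²+21²) = √45810 ≈ 214.03, ∠ = arctan(21/213) ≈ 5.63°
|L| = 100 / 5523.5 ≈ 0.018104
Gain = 20 log₁₀(0.018104) ≈ -34.84 dB
∠L = 0.00° − 60.09° = -60.09°

At s = jω = j535:
pole (s+15): 15 + j535 → |·| = √(15²+535²) = √286450 ≈ 535.21, ∠ = arctan(535/15) ≈ 88.39°
pole (s+213): 213 + j535 → |·| = √(213²+535²) = √331594 ≈ 575.84, ∠ = arctan(535/213) ≈ 68.29°
|L| = 100 / 3.082e+05 ≈ 0.00032446
Gain = 20 log₁₀(0.00032446) ≈ -69.78 dB
∠L = 0.00° − 156.68° = -156.68°

ω = 21: -34.8 dB, -60.1°; ω = 535: -69.8 dB, -156.7°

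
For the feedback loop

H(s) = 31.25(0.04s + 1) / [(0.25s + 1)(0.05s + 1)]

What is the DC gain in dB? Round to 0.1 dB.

H(0) = 31.25 · 1 / 1 = 31.25
20 log₁₀(31.25) ≈ 29.90 dB

29.9 dB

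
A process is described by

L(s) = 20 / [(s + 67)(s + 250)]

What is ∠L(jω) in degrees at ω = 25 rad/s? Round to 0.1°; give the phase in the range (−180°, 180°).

At s = jω = j25:
pole (s+67): 67 + j25 → |·| = √(67²+25²) = √5114 ≈ 71.512, ∠ = arctan(25/67) ≈ 20.46°
pole (s+250): 250 + j25 → |·| = √(250²+25²) = √63125 ≈ 251.25, ∠ = arctan(25/250) ≈ 5.71°
∠L = 0.00° − 26.17° = -26.17°

-26.2°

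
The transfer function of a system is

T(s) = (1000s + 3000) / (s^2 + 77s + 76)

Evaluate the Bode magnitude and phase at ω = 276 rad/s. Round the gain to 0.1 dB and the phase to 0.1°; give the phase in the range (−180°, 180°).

10.9 dB, -75.0°

Substitute s = j276:
Numerator: 1000(j276) + 3000 = 3000 + j276000
Denominator: (j276)^2 + 77(j276) + 76 = -76100 + j21252
|N| = √(3000² + 276000²) ≈ 2.7602e+05, ∠N ≈ 89.38°
|D| = √(76100² + 21252²) ≈ 79012, ∠D ≈ 164.40°
|T| = 2.7602e+05 / 79012 ≈ 3.4934
Gain = 20 log₁₀(3.4934) ≈ 10.86 dB
∠T = 89.38° − 164.40° = -75.02°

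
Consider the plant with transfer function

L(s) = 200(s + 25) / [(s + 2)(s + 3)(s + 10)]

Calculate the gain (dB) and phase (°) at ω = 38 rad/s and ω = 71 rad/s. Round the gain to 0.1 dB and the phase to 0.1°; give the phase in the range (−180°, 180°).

At s = jω = j38:
zero (s+25): 25 + j38 → |·| = √(25²+38²) = √2069 ≈ 45.486, ∠ = arctan(38/25) ≈ 56.66°
pole (s+2): 2 + j38 → |·| = √(2²+38²) = √1448 ≈ 38.053, ∠ = arctan(38/2) ≈ 86.99°
pole (s+3): 3 + j38 → |·| = √(3²+38²) = √1453 ≈ 38.118, ∠ = arctan(38/3) ≈ 85.49°
pole (s+10): 10 + j38 → |·| = √(10²+38²) = √1544 ≈ 39.294, ∠ = arctan(38/10) ≈ 75.26°
|L| = 200 · 45.486 / 56996 ≈ 0.15961
Gain = 20 log₁₀(0.15961) ≈ -15.94 dB
∠L = 56.66° − 247.74° = -191.08° ≡ 168.92° (principal value)

At s = jω = j71:
zero (s+25): 25 + j71 → |·| = √(25²+71²) = √5666 ≈ 75.273, ∠ = arctan(71/25) ≈ 70.60°
pole (s+2): 2 + j71 → |·| = √(2²+71²) = √5045 ≈ 71.028, ∠ = arctan(71/2) ≈ 88.39°
pole (s+3): 3 + j71 → |·| = √(3²+71²) = √5050 ≈ 71.063, ∠ = arctan(71/3) ≈ 87.58°
pole (s+10): 10 + j71 → |·| = √(10²+71²) = √5141 ≈ 71.701, ∠ = arctan(71/10) ≈ 81.98°
|L| = 200 · 75.273 / 3.6191e+05 ≈ 0.041598
Gain = 20 log₁₀(0.041598) ≈ -27.62 dB
∠L = 70.60° − 257.95° = -187.35° ≡ 172.65° (principal value)

ω = 38: -15.9 dB, 168.9°; ω = 71: -27.6 dB, 172.7°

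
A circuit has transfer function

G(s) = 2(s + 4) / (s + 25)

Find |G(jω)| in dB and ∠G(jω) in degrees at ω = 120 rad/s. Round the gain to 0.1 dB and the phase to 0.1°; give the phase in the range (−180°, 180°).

5.8 dB, 9.9°

At s = jω = j120:
zero (s+4): 4 + j120 → |·| = √(4²+120²) = √14416 ≈ 120.07, ∠ = arctan(120/4) ≈ 88.09°
pole (s+25): 25 + j120 → |·| = √(25²+120²) = √15025 ≈ 122.58, ∠ = arctan(120/25) ≈ 78.23°
|G| = 2 · 120.07 / 122.58 ≈ 1.959
Gain = 20 log₁₀(1.959) ≈ 5.84 dB
∠G = 88.09° − 78.23° = 9.86°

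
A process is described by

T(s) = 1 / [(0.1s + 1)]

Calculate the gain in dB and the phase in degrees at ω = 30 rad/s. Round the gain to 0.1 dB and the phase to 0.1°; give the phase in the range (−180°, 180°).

At ω = 30 rad/s:
pole (1 + j30·0.1) = 1 + j3 → |·| ≈ 3.1623, ∠ ≈ 71.57°
|T| = 1 · 1 / (3.1623) ≈ 0.31623
Gain = 20 log₁₀(0.31623) ≈ -10.00 dB
∠T = (0°) − (71.57°) = -71.57°

-10.0 dB, -71.6°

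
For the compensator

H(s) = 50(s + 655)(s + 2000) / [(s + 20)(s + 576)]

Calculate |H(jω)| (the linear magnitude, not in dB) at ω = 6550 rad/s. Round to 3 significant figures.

At s = jω = j6550:
zero (s+655): 655 + j6550 → |·| = √(655²+6550²) = √43331525 ≈ 6582.7, ∠ = arctan(6550/655) ≈ 84.29°
zero (s+2000): 2000 + j6550 → |·| = √(2000²+6550²) = √46902500 ≈ 6848.5, ∠ = arctan(6550/2000) ≈ 73.02°
pole (s+20): 20 + j6550 → |·| = √(20²+6550²) = √42902900 ≈ 6550, ∠ = arctan(6550/20) ≈ 89.83°
pole (s+576): 576 + j6550 → |·| = √(576²+6550²) = √43234276 ≈ 6575.3, ∠ = arctan(6550/576) ≈ 84.97°
|H| = 50 · 4.5082e+07 / 4.3068e+07 ≈ 52.338

52.3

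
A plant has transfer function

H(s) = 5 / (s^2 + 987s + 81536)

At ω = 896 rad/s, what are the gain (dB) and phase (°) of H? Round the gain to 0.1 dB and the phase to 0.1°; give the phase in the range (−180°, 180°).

Substitute s = j896:
Numerator: 5 = 5 + j0
Denominator: (j896)^2 + 987(j896) + 81536 = -721280 + j884352
|N| = √(5² + 0²) ≈ 5, ∠N ≈ 0.00°
|D| = √(721280² + 884352²) ≈ 1.1412e+06, ∠D ≈ 129.20°
|H| = 5 / 1.1412e+06 ≈ 4.3814e-06
Gain = 20 log₁₀(4.3814e-06) ≈ -107.17 dB
∠H = 0.00° − 129.20° = -129.20°

-107.2 dB, -129.2°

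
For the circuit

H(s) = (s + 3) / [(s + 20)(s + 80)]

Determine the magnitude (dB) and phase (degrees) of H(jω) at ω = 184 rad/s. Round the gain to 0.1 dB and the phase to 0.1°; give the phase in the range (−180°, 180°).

At s = jω = j184:
zero (s+3): 3 + j184 → |·| = √(3²+184²) = √33865 ≈ 184.02, ∠ = arctan(184/3) ≈ 89.07°
pole (s+20): 20 + j184 → |·| = √(20²+184²) = √34256 ≈ 185.08, ∠ = arctan(184/20) ≈ 83.80°
pole (s+80): 80 + j184 → |·| = √(80²+184²) = √40256 ≈ 200.64, ∠ = arctan(184/80) ≈ 66.50°
|H| = 1 · 184.02 / 37134 ≈ 0.0049556
Gain = 20 log₁₀(0.0049556) ≈ -46.10 dB
∠H = 89.07° − 150.30° = -61.23°

-46.1 dB, -61.2°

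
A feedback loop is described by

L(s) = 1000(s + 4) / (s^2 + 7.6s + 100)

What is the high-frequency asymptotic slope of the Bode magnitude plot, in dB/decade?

Each pole contributes −20 dB/decade at high frequency; each zero contributes +20 dB/decade.
Net: 1 zero(s) − 2 pole(s) → -20 dB/decade.

-20 dB/decade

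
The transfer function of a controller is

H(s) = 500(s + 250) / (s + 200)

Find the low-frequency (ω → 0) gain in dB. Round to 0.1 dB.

55.9 dB

H(0) = 500·250 / (200) = 625
20 log₁₀(625) ≈ 55.92 dB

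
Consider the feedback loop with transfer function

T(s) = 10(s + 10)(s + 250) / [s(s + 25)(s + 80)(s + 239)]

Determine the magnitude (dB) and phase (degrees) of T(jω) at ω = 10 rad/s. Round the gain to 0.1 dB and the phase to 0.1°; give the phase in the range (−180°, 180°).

At s = jω = j10:
zero (s+10): 10 + j10 → |·| = √(10²+10²) = √200 ≈ 14.142, ∠ = arctan(10/10) ≈ 45.00°
zero (s+250): 250 + j10 → |·| = √(250²+10²) = √62600 ≈ 250.2, ∠ = arctan(10/250) ≈ 2.29°
pole (s+25): 25 + j10 → |·| = √(25²+10²) = √725 ≈ 26.926, ∠ = arctan(10/25) ≈ 21.80°
pole (s+80): 80 + j10 → |·| = √(80²+10²) = √6500 ≈ 80.623, ∠ = arctan(10/80) ≈ 7.13°
pole (s+239): 239 + j10 → |·| = √(239²+10²) = √57221 ≈ 239.21, ∠ = arctan(10/239) ≈ 2.40°
pole at origin: |s| = 10, ∠ = 90.00° (in denominator)
|T| = 10 · 3538.3 / 5.1929e+06 ≈ 0.0068137
Gain = 20 log₁₀(0.0068137) ≈ -43.33 dB
∠T = 47.29° − 121.33° = -74.04°

-43.3 dB, -74.0°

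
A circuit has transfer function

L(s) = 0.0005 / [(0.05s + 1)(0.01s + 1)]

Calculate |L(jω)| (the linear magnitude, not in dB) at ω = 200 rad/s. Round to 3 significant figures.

2.22e-05

At ω = 200 rad/s:
pole (1 + j200·0.05) = 1 + j10 → |·| ≈ 10.05, ∠ ≈ 84.29°
pole (1 + j200·0.01) = 1 + j2 → |·| ≈ 2.2361, ∠ ≈ 63.43°
|L| = 0.0005 · 1 / (10.05 · 2.2361) ≈ 2.2249e-05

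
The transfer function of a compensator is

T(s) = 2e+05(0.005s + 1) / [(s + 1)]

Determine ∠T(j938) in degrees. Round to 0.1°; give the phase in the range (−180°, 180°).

-12.0°

At ω = 938 rad/s:
zero (1 + j938·0.005) = 1 + j4.69 → |·| ≈ 4.7954, ∠ ≈ 77.96°
pole (1 + j938·1) = 1 + j938 → |·| ≈ 938, ∠ ≈ 89.94°
∠T = (77.96°) − (89.94°) = -11.98°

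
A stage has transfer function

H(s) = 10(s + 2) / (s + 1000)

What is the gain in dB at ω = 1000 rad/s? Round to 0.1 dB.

At s = jω = j1000:
zero (s+2): 2 + j1000 → |·| = √(2²+1000²) = √1000004 ≈ 1000, ∠ = arctan(1000/2) ≈ 89.89°
pole (s+1000): 1000 + j1000 → |·| = √(1000²+1000²) = √2000000 ≈ 1414.2, ∠ = arctan(1000/1000) ≈ 45.00°
|H| = 10 · 1000 / 1414.2 ≈ 7.0711
Gain = 20 log₁₀(7.0711) ≈ 16.99 dB

17.0 dB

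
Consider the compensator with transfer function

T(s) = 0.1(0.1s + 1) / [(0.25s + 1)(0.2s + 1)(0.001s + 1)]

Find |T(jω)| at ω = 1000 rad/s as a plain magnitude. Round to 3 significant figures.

At ω = 1000 rad/s:
zero (1 + j1000·0.1) = 1 + j100 → |·| ≈ 100, ∠ ≈ 89.43°
pole (1 + j1000·0.25) = 1 + j250 → |·| ≈ 250, ∠ ≈ 89.77°
pole (1 + j1000·0.2) = 1 + j200 → |·| ≈ 200, ∠ ≈ 89.71°
pole (1 + j1000·0.001) = 1 + j1 → |·| ≈ 1.4142, ∠ ≈ 45.00°
|T| = 0.1 · 100 / (250 · 200 · 1.4142) ≈ 0.00014142

0.000141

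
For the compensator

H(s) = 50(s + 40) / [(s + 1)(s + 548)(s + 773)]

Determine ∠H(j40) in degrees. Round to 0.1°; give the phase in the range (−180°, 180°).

-50.7°

At s = jω = j40:
zero (s+40): 40 + j40 → |·| = √(40²+40²) = √3200 ≈ 56.569, ∠ = arctan(40/40) ≈ 45.00°
pole (s+1): 1 + j40 → |·| = √(1²+40²) = √1601 ≈ 40.012, ∠ = arctan(40/1) ≈ 88.57°
pole (s+548): 548 + j40 → |·| = √(548²+40²) = √301904 ≈ 549.46, ∠ = arctan(40/548) ≈ 4.17°
pole (s+773): 773 + j40 → |·| = √(773²+40²) = √599129 ≈ 774.03, ∠ = arctan(40/773) ≈ 2.96°
∠H = 45.00° − 95.70° = -50.70°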